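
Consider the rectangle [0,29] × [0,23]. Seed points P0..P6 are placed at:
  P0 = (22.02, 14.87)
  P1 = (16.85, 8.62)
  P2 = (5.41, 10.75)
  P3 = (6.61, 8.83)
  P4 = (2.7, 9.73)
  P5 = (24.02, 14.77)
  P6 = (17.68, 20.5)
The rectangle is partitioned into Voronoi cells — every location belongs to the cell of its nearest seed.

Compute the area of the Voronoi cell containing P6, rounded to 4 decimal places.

1. box [0,29]×[0,23]: [(0, 0) (29, 0) (29, 23) (0, 23)]
2. ⊥bis P6·P0 via (19.85,17.685): [(0, 2.3832) (26.7448, 23) (0, 23)]  |A|=275.6958
3. ⊥bis P6·P1 via (17.265,14.56): [(0, 15.7662) (15.9182, 14.6541) (26.7448, 23) (0, 23)]  |A|=169.1792
4. ⊥bis P6·P2 via (11.545,15.625): [(12.1048, 14.9205) (15.9182, 14.6541) (26.7448, 23) (5.6847, 23)]  |A|=102.4329
5. ⊥bis P6·P3 via (12.145,14.665): [(12.1048, 14.9205) (15.9182, 14.6541) (26.7448, 23) (5.6847, 23)]  |A|=102.4329
6. ⊥bis P6·P4 via (10.19,15.115): [(12.1048, 14.9205) (15.9182, 14.6541) (26.7448, 23) (5.6847, 23)]  |A|=102.4329
7. ⊥bis P6·P5 via (20.85,17.635): [(12.1048, 14.9205) (15.9182, 14.6541) (23.2961, 20.3415) (25.6988, 23) (5.6847, 23)]  |A|=101.0425
8. canonical 5-gon: [(12.1048, 14.9205) (15.9182, 14.6541) (23.2961, 20.3415) (25.6988, 23) (5.6847, 23)]
9. shoelace: 101.0425

Area of P6's cell: 101.0425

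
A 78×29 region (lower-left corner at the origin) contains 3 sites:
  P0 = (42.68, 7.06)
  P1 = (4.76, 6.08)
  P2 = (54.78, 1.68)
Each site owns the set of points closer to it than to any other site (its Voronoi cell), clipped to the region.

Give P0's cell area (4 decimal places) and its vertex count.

1. box [0,78]×[0,29]: [(0, 0) (78, 0) (78, 29) (0, 29)]
2. ⊥bis P0·P1 via (23.72,6.57): [(23.8898, 0) (78, 0) (78, 29) (23.1403, 29)]  |A|=1580.0633
3. ⊥bis P0·P2 via (48.73,4.37): [(23.8898, 0) (46.787, 0) (59.6812, 29) (23.1403, 29)]  |A|=861.8517
4. canonical 4-gon: [(23.8898, 0) (46.787, 0) (59.6812, 29) (23.1403, 29)]
5. shoelace: 861.8517

Area of P0's cell: 861.8517 (4 vertices)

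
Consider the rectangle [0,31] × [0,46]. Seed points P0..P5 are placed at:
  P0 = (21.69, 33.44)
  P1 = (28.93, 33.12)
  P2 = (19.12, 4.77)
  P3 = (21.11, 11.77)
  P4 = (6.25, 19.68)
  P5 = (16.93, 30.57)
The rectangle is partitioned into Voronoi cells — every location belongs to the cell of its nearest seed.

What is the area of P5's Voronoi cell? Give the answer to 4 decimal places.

1. box [0,31]×[0,46]: [(0, 0) (31, 0) (31, 46) (0, 46)]
2. ⊥bis P5·P0 via (19.31,32.005): [(0, 0) (31, 0) (31, 12.6167) (10.8718, 46) (0, 46)]  |A|=1090.0278
3. ⊥bis P5·P1 via (22.93,31.845): [(0, 0) (29.6971, 0) (24.8477, 22.8205) (10.8718, 46) (0, 46)]  |A|=1036.3501
4. ⊥bis P5·P2 via (18.025,17.67): [(0, 16.14) (25.8019, 18.3301) (24.8477, 22.8205) (10.8718, 46) (0, 46)]  |A|=555.9535
5. ⊥bis P5·P3 via (19.02,21.17): [(0, 16.9411) (24.9197, 22.4817) (24.8477, 22.8205) (10.8718, 46) (0, 46)]  |A|=491.446
6. ⊥bis P5·P4 via (11.59,25.125): [(0, 36.4915) (16.2506, 20.5543) (24.9197, 22.4817) (24.8477, 22.8205) (10.8718, 46) (0, 46)]  |A|=332.5928
7. canonical 6-gon: [(0, 36.4915) (16.2506, 20.5543) (24.9197, 22.4817) (24.8477, 22.8205) (10.8718, 46) (0, 46)]
8. shoelace: 332.5928

Area of P5's cell: 332.5928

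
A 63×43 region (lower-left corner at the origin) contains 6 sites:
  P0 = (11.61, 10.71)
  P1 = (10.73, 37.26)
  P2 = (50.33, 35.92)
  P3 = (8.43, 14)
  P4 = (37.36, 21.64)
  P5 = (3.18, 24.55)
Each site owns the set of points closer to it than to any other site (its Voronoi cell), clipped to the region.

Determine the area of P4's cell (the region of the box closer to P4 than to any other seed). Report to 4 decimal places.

Area of P4's cell: 1030.6664

1. box [0,63]×[0,43]: [(0, 0) (63, 0) (63, 43) (0, 43)]
2. ⊥bis P4·P0 via (24.485,16.175): [(31.3507, 0) (63, 0) (63, 43) (13.0987, 43)]  |A|=1753.3371
3. ⊥bis P4·P1 via (24.045,29.45): [(21.0312, 24.3118) (31.3507, 0) (63, 0) (63, 43) (31.9928, 43)]  |A|=1576.7888
4. ⊥bis P4·P2 via (43.845,28.78): [(30.6706, 40.7458) (21.0312, 24.3118) (31.3507, 0) (63, 0) (63, 11.3822)]  |A|=1030.7491
5. ⊥bis P4·P3 via (22.895,17.82): [(30.6706, 40.7458) (21.1342, 24.4875) (21.4266, 23.3802) (31.3507, 0) (63, 0) (63, 11.3822)]  |A|=1030.6664
6. ⊥bis P4·P5 via (20.27,23.095): [(30.6706, 40.7458) (21.1342, 24.4875) (21.4266, 23.3802) (31.3507, 0) (63, 0) (63, 11.3822)]  |A|=1030.6664
7. canonical 6-gon: [(30.6706, 40.7458) (21.1342, 24.4875) (21.4266, 23.3802) (31.3507, 0) (63, 0) (63, 11.3822)]
8. shoelace: 1030.6664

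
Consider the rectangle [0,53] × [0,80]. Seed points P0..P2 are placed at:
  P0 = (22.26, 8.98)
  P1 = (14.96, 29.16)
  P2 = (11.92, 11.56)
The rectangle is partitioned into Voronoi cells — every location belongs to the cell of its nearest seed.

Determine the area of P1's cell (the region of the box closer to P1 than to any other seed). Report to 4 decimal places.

1. box [0,53]×[0,80]: [(0, 0) (53, 0) (53, 80) (0, 80)]
2. ⊥bis P1·P0 via (18.61,19.07): [(0, 12.3379) (53, 31.5104) (53, 80) (0, 80)]  |A|=3078.0194
3. ⊥bis P1·P2 via (13.44,20.36): [(0, 22.6815) (19.3528, 19.3387) (53, 31.5104) (53, 80) (0, 80)]  |A|=2977.9314
4. canonical 5-gon: [(0, 22.6815) (19.3528, 19.3387) (53, 31.5104) (53, 80) (0, 80)]
5. shoelace: 2977.9314

Area of P1's cell: 2977.9314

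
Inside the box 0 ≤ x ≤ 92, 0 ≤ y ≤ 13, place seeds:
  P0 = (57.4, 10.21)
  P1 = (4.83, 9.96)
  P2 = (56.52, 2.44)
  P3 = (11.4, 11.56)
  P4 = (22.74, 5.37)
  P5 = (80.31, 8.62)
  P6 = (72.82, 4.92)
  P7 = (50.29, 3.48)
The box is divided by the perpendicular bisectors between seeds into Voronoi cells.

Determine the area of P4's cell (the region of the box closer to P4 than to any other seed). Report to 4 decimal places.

1. box [0,92]×[0,13]: [(0, 0) (92, 0) (92, 13) (0, 13)]
2. ⊥bis P4·P0 via (40.07,7.79): [(0, 0) (41.1578, 0) (39.3425, 13) (0, 13)]  |A|=523.2518
3. ⊥bis P4·P1 via (13.785,7.665): [(11.8206, 0) (41.1578, 0) (39.3425, 13) (15.1523, 13)]  |A|=347.9282
4. ⊥bis P4·P2 via (39.63,3.905): [(11.8206, 0) (39.2913, 0) (40.0064, 8.2451) (39.3425, 13) (15.1523, 13)]  |A|=340.2334
5. ⊥bis P4·P3 via (17.07,8.465): [(12.4493, 0) (39.2913, 0) (40.0064, 8.2451) (39.3425, 13) (19.5455, 13)]  |A|=307.5908
6. ⊥bis P4·P5 via (51.525,6.995): [(12.4493, 0) (39.2913, 0) (40.0064, 8.2451) (39.3425, 13) (19.5455, 13)]  |A|=307.5908
7. ⊥bis P4·P6 via (47.78,5.145): [(12.4493, 0) (39.2913, 0) (40.0064, 8.2451) (39.3425, 13) (19.5455, 13)]  |A|=307.5908
8. ⊥bis P4·P7 via (36.515,4.425): [(12.4493, 0) (36.2114, 0) (37.1033, 13) (19.5455, 13)]  |A|=268.5794
9. canonical 4-gon: [(12.4493, 0) (36.2114, 0) (37.1033, 13) (19.5455, 13)]
10. shoelace: 268.5794

Area of P4's cell: 268.5794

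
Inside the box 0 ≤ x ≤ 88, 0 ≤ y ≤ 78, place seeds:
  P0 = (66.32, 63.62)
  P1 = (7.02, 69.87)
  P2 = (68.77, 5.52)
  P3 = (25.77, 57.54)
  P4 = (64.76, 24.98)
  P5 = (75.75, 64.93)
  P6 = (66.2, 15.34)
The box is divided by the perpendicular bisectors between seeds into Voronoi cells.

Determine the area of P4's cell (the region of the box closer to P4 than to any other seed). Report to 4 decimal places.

1. box [0,88]×[0,78]: [(0, 0) (88, 0) (88, 78) (0, 78)]
2. ⊥bis P4·P0 via (65.54,44.3): [(0, 46.946) (0, 0) (88, 0) (88, 43.3932)]  |A|=3974.9272
3. ⊥bis P4·P1 via (35.89,47.425): [(34.4367, 45.5557) (0, 1.2613) (0, 0) (88, 0) (88, 43.3932)]  |A|=3188.3109
4. ⊥bis P4·P2 via (66.765,15.25): [(34.4367, 45.5557) (0.2137, 1.5362) (88, 19.6258) (88, 43.3932)]  |A|=2259.1472
5. ⊥bis P4·P3 via (45.265,41.26): [(48.3821, 44.9927) (14.5611, 4.4927) (88, 19.6258) (88, 43.3932)]  |A|=1702.0385
6. ⊥bis P4·P5 via (70.255,44.955): [(73.8565, 43.9642) (48.3821, 44.9927) (14.5611, 4.4927) (88, 19.6258) (88, 40.0735)]  |A|=1678.562
7. ⊥bis P4·P6 via (65.48,20.16): [(73.8565, 43.9642) (48.3821, 44.9927) (22.2523, 13.7028) (88, 23.524) (88, 40.0735)]  |A|=1270.4194
8. canonical 5-gon: [(73.8565, 43.9642) (48.3821, 44.9927) (22.2523, 13.7028) (88, 23.524) (88, 40.0735)]
9. shoelace: 1270.4194

Area of P4's cell: 1270.4194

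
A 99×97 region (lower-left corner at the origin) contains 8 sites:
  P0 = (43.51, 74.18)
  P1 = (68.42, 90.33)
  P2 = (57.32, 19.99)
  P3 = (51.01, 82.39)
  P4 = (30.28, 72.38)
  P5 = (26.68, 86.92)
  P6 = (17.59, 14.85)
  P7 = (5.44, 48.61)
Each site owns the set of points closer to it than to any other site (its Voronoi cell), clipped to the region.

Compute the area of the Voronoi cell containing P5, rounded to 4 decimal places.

Area of P5's cell: 759.8081

1. box [0,99]×[0,97]: [(0, 0) (99, 0) (99, 97) (0, 97)]
2. ⊥bis P5·P0 via (35.095,80.55): [(0, 34.1882) (47.5473, 97) (0, 97)]  |A|=1493.2663
3. ⊥bis P5·P1 via (47.55,88.625): [(0, 34.1882) (46.9322, 96.1873) (46.8658, 97) (0, 97)]  |A|=1492.9894
4. ⊥bis P5·P2 via (42,53.455): [(0, 34.2277) (0.0458, 34.2487) (46.9322, 96.1873) (46.8658, 97) (0, 97)]  |A|=1492.9885
5. ⊥bis P5·P3 via (38.845,84.655): [(0, 34.2277) (0.0458, 34.2487) (39.0546, 85.7808) (41.1435, 97) (0, 97)]  |A|=1457.3424
6. ⊥bis P5·P4 via (28.48,79.65): [(0, 72.5986) (35.7823, 81.458) (39.0546, 85.7808) (41.1435, 97) (0, 97)]  |A|=770.1377
7. ⊥bis P5·P6 via (22.135,50.885): [(0, 72.5986) (35.7823, 81.458) (39.0546, 85.7808) (41.1435, 97) (0, 97)]  |A|=770.1377
8. ⊥bis P5·P7 via (16.06,67.765): [(0, 76.6691) (5.0753, 73.8552) (35.7823, 81.458) (39.0546, 85.7808) (41.1435, 97) (0, 97)]  |A|=759.8081
9. canonical 6-gon: [(0, 76.6691) (5.0753, 73.8552) (35.7823, 81.458) (39.0546, 85.7808) (41.1435, 97) (0, 97)]
10. shoelace: 759.8081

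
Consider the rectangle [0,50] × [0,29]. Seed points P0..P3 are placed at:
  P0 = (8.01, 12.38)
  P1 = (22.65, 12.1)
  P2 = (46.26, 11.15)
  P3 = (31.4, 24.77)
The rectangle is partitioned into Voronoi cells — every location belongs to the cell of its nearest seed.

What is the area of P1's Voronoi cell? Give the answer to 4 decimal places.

1. box [0,50]×[0,29]: [(0, 0) (50, 0) (50, 29) (0, 29)]
2. ⊥bis P1·P0 via (15.33,12.24): [(15.0959, 0) (50, 0) (50, 29) (15.6505, 29)]  |A|=1004.1765
3. ⊥bis P1·P2 via (34.455,11.625): [(15.0959, 0) (33.9872, 0) (35.1541, 29) (15.6505, 29)]  |A|=556.7263
4. ⊥bis P1·P3 via (27.025,18.435): [(15.5994, 26.3256) (15.0959, 0) (33.9872, 0) (34.5207, 13.2584)]  |A|=377.5818
5. canonical 4-gon: [(15.5994, 26.3256) (15.0959, 0) (33.9872, 0) (34.5207, 13.2584)]
6. shoelace: 377.5818

Area of P1's cell: 377.5818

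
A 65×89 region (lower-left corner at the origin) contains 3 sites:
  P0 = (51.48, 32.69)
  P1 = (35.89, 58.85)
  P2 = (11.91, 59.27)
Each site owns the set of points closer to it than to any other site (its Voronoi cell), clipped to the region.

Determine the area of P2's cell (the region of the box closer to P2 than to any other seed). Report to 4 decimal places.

Area of P2's cell: 1732.5937

1. box [0,65]×[0,89]: [(0, 0) (65, 0) (65, 89) (0, 89)]
2. ⊥bis P2·P0 via (31.695,45.98): [(0, 0) (0.8093, 0) (60.5924, 89) (0, 89)]  |A|=2732.3759
3. ⊥bis P2·P1 via (23.9,59.06): [(0, 0) (0.8093, 0) (23.4561, 33.7146) (24.4244, 89) (0, 89)]  |A|=1732.5937
4. canonical 5-gon: [(0, 0) (0.8093, 0) (23.4561, 33.7146) (24.4244, 89) (0, 89)]
5. shoelace: 1732.5937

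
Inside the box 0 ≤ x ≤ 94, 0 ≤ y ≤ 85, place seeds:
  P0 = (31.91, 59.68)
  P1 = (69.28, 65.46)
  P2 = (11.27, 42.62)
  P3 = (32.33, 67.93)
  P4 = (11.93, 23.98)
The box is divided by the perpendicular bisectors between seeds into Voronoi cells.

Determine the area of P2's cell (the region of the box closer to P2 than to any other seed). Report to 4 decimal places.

1. box [0,94]×[0,85]: [(0, 0) (94, 0) (94, 85) (0, 85)]
2. ⊥bis P2·P0 via (21.59,51.15): [(0, 77.2706) (0, 0) (63.8681, 0)]  |A|=2467.5617
3. ⊥bis P2·P1 via (40.275,54.04): [(59.445, 5.3512) (0, 77.2706) (0, 0) (61.5519, 0)]  |A|=2461.3646
4. ⊥bis P2·P3 via (21.8,55.275): [(59.445, 5.3512) (10.208, 64.9205) (0, 73.4144) (0, 0) (61.5519, 0)]  |A|=2441.6825
5. ⊥bis P2·P4 via (11.6,33.3): [(35.6404, 34.1512) (10.208, 64.9205) (0, 73.4144) (0, 32.8893)]  |A|=771.2012
6. canonical 4-gon: [(35.6404, 34.1512) (10.208, 64.9205) (0, 73.4144) (0, 32.8893)]
7. shoelace: 771.2012

Area of P2's cell: 771.2012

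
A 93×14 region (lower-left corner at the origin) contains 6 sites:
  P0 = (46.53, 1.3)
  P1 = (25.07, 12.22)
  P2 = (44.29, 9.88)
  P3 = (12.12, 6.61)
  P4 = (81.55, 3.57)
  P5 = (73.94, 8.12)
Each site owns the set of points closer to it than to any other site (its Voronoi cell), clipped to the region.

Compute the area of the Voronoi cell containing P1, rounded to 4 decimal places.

Area of P1's cell: 202.4135

1. box [0,93]×[0,14]: [(0, 0) (93, 0) (93, 14) (0, 14)]
2. ⊥bis P1·P0 via (35.8,6.76): [(0, 0) (32.3601, 0) (39.4841, 14) (0, 14)]  |A|=502.9097
3. ⊥bis P1·P2 via (34.68,11.05): [(0, 0) (32.3601, 0) (33.6412, 2.5175) (35.0392, 14) (0, 14)]  |A|=477.3902
4. ⊥bis P1·P3 via (18.595,9.415): [(22.6736, 0) (32.3601, 0) (33.6412, 2.5175) (35.0392, 14) (16.6088, 14)]  |A|=202.4135
5. ⊥bis P1·P4 via (53.31,7.895): [(22.6736, 0) (32.3601, 0) (33.6412, 2.5175) (35.0392, 14) (16.6088, 14)]  |A|=202.4135
6. ⊥bis P1·P5 via (49.505,10.17): [(22.6736, 0) (32.3601, 0) (33.6412, 2.5175) (35.0392, 14) (16.6088, 14)]  |A|=202.4135
7. canonical 5-gon: [(22.6736, 0) (32.3601, 0) (33.6412, 2.5175) (35.0392, 14) (16.6088, 14)]
8. shoelace: 202.4135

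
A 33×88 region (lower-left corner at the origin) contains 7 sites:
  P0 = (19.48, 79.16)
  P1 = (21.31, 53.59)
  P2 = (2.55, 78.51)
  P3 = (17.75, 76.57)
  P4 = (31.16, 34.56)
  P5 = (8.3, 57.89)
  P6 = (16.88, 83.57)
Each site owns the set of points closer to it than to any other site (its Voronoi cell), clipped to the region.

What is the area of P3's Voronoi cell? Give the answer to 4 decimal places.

1. box [0,33]×[0,88]: [(0, 0) (33, 0) (33, 88) (0, 88)]
2. ⊥bis P3·P0 via (18.615,77.865): [(0, 0) (33, 0) (33, 68.2565) (3.4418, 88) (0, 88)]  |A|=2612.2086
3. ⊥bis P3·P1 via (19.53,65.08): [(0, 62.0545) (33, 67.1667) (33, 68.2565) (3.4418, 88) (0, 88)]  |A|=480.0587
4. ⊥bis P3·P2 via (10.15,77.54): [(8.3384, 63.3462) (33, 67.1667) (33, 68.2565) (10.8532, 83.0495)]  |A|=250.2206
5. ⊥bis P3·P4 via (24.455,55.565): [(8.3384, 63.3462) (33, 67.1667) (33, 68.2565) (10.8532, 83.0495)]  |A|=250.2206
6. ⊥bis P3·P5 via (13.025,67.23): [(9.0883, 69.2215) (17.8036, 64.8126) (33, 67.1667) (33, 68.2565) (10.8532, 83.0495)]  |A|=222.9649
7. ⊥bis P3·P6 via (17.315,80.07): [(10.3626, 79.2059) (9.0883, 69.2215) (17.8036, 64.8126) (33, 67.1667) (33, 68.2565) (15.6278, 79.8603)]  |A|=213.0068
8. canonical 6-gon: [(10.3626, 79.2059) (9.0883, 69.2215) (17.8036, 64.8126) (33, 67.1667) (33, 68.2565) (15.6278, 79.8603)]
9. shoelace: 213.0068

Area of P3's cell: 213.0068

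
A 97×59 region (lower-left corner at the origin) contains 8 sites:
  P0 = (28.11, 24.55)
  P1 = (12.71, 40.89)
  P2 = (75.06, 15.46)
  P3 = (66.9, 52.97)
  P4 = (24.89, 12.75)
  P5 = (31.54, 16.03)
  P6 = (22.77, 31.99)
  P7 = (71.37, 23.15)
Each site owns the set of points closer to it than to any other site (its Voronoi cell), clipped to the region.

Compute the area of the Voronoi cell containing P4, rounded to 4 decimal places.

1. box [0,97]×[0,59]: [(0, 0) (97, 0) (97, 59) (0, 59)]
2. ⊥bis P4·P0 via (26.5,18.65): [(0, 25.8814) (0, 0) (94.8447, 0)]  |A|=1227.355
3. ⊥bis P4·P1 via (18.8,26.82): [(10.2005, 23.0978) (0, 18.6827) (0, 0) (94.8447, 0)]  |A|=1190.64
4. ⊥bis P4·P2 via (49.975,14.105): [(50.077, 12.2163) (10.2005, 23.0978) (0, 18.6827) (0, 0) (50.7369, 0)]  |A|=921.2234
5. ⊥bis P4·P3 via (45.895,32.86): [(50.077, 12.2163) (10.2005, 23.0978) (0, 18.6827) (0, 0) (50.7369, 0)]  |A|=921.2234
6. ⊥bis P4·P5 via (28.215,14.39): [(26.0538, 18.7718) (10.2005, 23.0978) (0, 18.6827) (0, 0) (35.3126, 0)]  |A|=631.8786
7. ⊥bis P4·P6 via (23.83,22.37): [(26.0538, 18.7718) (16.0209, 21.5095) (3.2901, 20.1068) (0, 18.6827) (0, 0) (35.3126, 0)]  |A|=617.6861
8. ⊥bis P4·P7 via (48.13,17.95): [(26.0538, 18.7718) (16.0209, 21.5095) (3.2901, 20.1068) (0, 18.6827) (0, 0) (35.3126, 0)]  |A|=617.6861
9. canonical 6-gon: [(26.0538, 18.7718) (16.0209, 21.5095) (3.2901, 20.1068) (0, 18.6827) (0, 0) (35.3126, 0)]
10. shoelace: 617.6861

Area of P4's cell: 617.6861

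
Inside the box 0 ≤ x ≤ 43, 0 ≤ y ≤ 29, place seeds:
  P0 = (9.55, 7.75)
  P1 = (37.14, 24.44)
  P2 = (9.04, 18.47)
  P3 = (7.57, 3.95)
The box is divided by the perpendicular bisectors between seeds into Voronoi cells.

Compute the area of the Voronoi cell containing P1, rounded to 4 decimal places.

Area of P1's cell: 496.9329

1. box [0,43]×[0,29]: [(0, 0) (43, 0) (43, 29) (0, 29)]
2. ⊥bis P1·P0 via (23.345,16.095): [(33.0813, 0) (43, 0) (43, 29) (15.5384, 29)]  |A|=542.014
3. ⊥bis P1·P2 via (23.09,21.455): [(24.7072, 13.8432) (33.0813, 0) (43, 0) (43, 29) (21.487, 29)]  |A|=496.9329
4. ⊥bis P1·P3 via (22.355,14.195): [(24.7072, 13.8432) (33.0813, 0) (43, 0) (43, 29) (21.487, 29)]  |A|=496.9329
5. canonical 5-gon: [(24.7072, 13.8432) (33.0813, 0) (43, 0) (43, 29) (21.487, 29)]
6. shoelace: 496.9329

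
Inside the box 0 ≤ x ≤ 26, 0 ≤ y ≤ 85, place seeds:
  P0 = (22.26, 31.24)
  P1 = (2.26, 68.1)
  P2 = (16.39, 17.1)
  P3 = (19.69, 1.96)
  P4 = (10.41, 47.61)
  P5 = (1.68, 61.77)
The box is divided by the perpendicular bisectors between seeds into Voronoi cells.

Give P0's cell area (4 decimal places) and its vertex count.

1. box [0,26]×[0,85]: [(0, 0) (26, 0) (26, 85) (0, 85)]
2. ⊥bis P0·P1 via (12.26,49.67): [(0, 43.0178) (0, 0) (26, 0) (26, 57.1252)]  |A|=1301.8595
3. ⊥bis P0·P2 via (19.325,24.17): [(0, 43.0178) (0, 32.1925) (26, 21.399) (26, 57.1252)]  |A|=605.1707
4. ⊥bis P0·P3 via (20.975,16.6): [(0, 43.0178) (0, 32.1925) (26, 21.399) (26, 57.1252)]  |A|=605.1707
5. ⊥bis P0·P4 via (16.335,39.425): [(4.0317, 30.5188) (26, 21.399) (26, 46.4214)]  |A|=274.85
6. ⊥bis P0·P5 via (11.97,46.505): [(4.0317, 30.5188) (26, 21.399) (26, 46.4214)]  |A|=274.85
7. canonical 3-gon: [(4.0317, 30.5188) (26, 21.399) (26, 46.4214)]
8. shoelace: 274.85

Area of P0's cell: 274.8500 (3 vertices)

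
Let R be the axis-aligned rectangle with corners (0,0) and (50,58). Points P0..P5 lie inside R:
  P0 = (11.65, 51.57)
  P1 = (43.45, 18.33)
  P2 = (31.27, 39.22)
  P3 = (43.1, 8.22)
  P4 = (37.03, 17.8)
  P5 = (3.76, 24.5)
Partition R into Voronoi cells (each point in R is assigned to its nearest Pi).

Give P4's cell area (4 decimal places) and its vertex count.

1. box [0,50]×[0,58]: [(0, 0) (50, 0) (50, 58) (0, 58)]
2. ⊥bis P4·P0 via (24.34,34.685): [(0, 16.3922) (0, 0) (50, 0) (50, 53.9699)]  |A|=1759.0513
3. ⊥bis P4·P1 via (40.24,18.065): [(38.0192, 44.9657) (0, 16.3922) (0, 0) (41.7313, 0)]  |A|=1249.848
4. ⊥bis P4·P2 via (34.15,28.51): [(39.2642, 29.8852) (6.0803, 20.9618) (0, 16.3922) (0, 0) (41.7313, 0)]  |A|=994.0796
5. ⊥bis P4·P3 via (40.065,13.01): [(40.6279, 13.3666) (39.2642, 29.8852) (6.0803, 20.9618) (0, 16.3922) (0, 0) (19.5319, 0)]  |A|=845.7137
6. ⊥bis P4·P5 via (20.395,21.15): [(40.6279, 13.3666) (39.2642, 29.8852) (21.1745, 25.0208) (16.1358, 0) (19.5319, 0)]  |A|=448.1529
7. canonical 5-gon: [(40.6279, 13.3666) (39.2642, 29.8852) (21.1745, 25.0208) (16.1358, 0) (19.5319, 0)]
8. shoelace: 448.1529

Area of P4's cell: 448.1529 (5 vertices)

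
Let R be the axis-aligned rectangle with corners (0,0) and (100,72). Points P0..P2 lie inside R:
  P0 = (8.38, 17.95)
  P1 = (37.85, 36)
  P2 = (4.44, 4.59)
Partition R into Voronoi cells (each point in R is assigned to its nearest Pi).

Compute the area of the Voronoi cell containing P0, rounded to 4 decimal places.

1. box [0,100]×[0,72]: [(0, 0) (100, 0) (100, 72) (0, 72)]
2. ⊥bis P0·P1 via (23.115,26.975): [(0, 64.7146) (0, 0) (39.6368, 0)]  |A|=1282.5405
3. ⊥bis P0·P2 via (6.41,11.27): [(38.5372, 1.7954) (0, 64.7146) (0, 13.1604)]  |A|=993.3772
4. canonical 3-gon: [(38.5372, 1.7954) (0, 64.7146) (0, 13.1604)]
5. shoelace: 993.3772

Area of P0's cell: 993.3772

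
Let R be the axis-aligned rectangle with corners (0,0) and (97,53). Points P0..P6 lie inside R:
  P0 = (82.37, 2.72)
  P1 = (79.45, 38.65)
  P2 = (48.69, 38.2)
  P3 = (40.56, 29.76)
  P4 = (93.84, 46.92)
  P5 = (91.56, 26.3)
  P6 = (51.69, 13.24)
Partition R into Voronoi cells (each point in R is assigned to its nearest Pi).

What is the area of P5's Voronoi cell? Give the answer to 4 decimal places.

Area of P5's cell: 374.3683

1. box [0,97]×[0,53]: [(0, 0) (97, 0) (97, 53) (0, 53)]
2. ⊥bis P5·P0 via (86.965,14.51): [(0, 48.4035) (97, 10.599) (97, 53) (0, 53)]  |A|=2279.3801
3. ⊥bis P5·P1 via (85.505,32.475): [(72.81, 20.0267) (97, 10.599) (97, 43.7466)]  |A|=400.9203
4. ⊥bis P5·P2 via (70.125,32.25): [(72.81, 20.0267) (97, 10.599) (97, 43.7466)]  |A|=400.9203
5. ⊥bis P5·P3 via (66.06,28.03): [(72.81, 20.0267) (97, 10.599) (97, 43.7466)]  |A|=400.9203
6. ⊥bis P5·P4 via (92.7,36.61): [(90.0237, 36.9059) (72.81, 20.0267) (97, 10.599) (97, 36.1345)]  |A|=374.3683
7. ⊥bis P5·P6 via (71.625,19.77): [(90.0237, 36.9059) (72.81, 20.0267) (97, 10.599) (97, 36.1345)]  |A|=374.3683
8. canonical 4-gon: [(90.0237, 36.9059) (72.81, 20.0267) (97, 10.599) (97, 36.1345)]
9. shoelace: 374.3683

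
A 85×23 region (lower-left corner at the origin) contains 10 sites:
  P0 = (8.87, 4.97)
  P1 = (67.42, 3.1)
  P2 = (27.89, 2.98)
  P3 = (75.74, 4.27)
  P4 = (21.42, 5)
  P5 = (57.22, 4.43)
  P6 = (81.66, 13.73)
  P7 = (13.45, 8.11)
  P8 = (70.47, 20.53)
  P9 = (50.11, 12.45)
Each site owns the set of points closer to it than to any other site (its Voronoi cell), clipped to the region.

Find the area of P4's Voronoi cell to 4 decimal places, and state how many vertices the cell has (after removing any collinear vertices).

1. box [0,85]×[0,23]: [(0, 0) (85, 0) (85, 23) (0, 23)]
2. ⊥bis P4·P0 via (15.145,4.985): [(15.1569, 0) (85, 0) (85, 23) (15.1019, 23)]  |A|=1607.0232
3. ⊥bis P4·P1 via (44.42,4.05): [(15.1569, 0) (44.2527, 0) (45.2027, 23) (15.1019, 23)]  |A|=680.7607
4. ⊥bis P4·P2 via (24.655,3.99): [(15.1569, 0) (23.4093, 0) (30.5901, 23) (15.1019, 23)]  |A|=273.0163
5. ⊥bis P4·P3 via (48.58,4.635): [(15.1569, 0) (23.4093, 0) (30.5901, 23) (15.1019, 23)]  |A|=273.0163
6. ⊥bis P4·P5 via (39.32,4.715): [(15.1569, 0) (23.4093, 0) (30.5901, 23) (15.1019, 23)]  |A|=273.0163
7. ⊥bis P4·P6 via (51.54,9.365): [(15.1569, 0) (23.4093, 0) (30.5901, 23) (15.1019, 23)]  |A|=273.0163
8. ⊥bis P4·P7 via (17.435,6.555): [(15.1552, 0.7126) (15.1569, 0) (23.4093, 0) (30.5901, 23) (23.8521, 23)]  |A|=175.5075
9. ⊥bis P4·P8 via (45.945,12.765): [(15.1552, 0.7126) (15.1569, 0) (23.4093, 0) (30.5901, 23) (23.8521, 23)]  |A|=175.5075
10. ⊥bis P4·P9 via (35.765,8.725): [(15.1552, 0.7126) (15.1569, 0) (23.4093, 0) (30.5901, 23) (23.8521, 23)]  |A|=175.5075
11. canonical 5-gon: [(15.1552, 0.7126) (15.1569, 0) (23.4093, 0) (30.5901, 23) (23.8521, 23)]
12. shoelace: 175.5075

Area of P4's cell: 175.5075 (5 vertices)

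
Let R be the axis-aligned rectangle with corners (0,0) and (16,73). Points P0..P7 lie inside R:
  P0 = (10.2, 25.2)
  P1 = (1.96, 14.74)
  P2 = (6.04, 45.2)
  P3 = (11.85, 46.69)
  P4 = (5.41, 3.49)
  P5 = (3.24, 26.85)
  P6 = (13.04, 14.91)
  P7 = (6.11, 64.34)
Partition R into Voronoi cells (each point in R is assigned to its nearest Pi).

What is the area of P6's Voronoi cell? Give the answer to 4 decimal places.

Area of P6's cell: 106.8851

1. box [0,16]×[0,73]: [(0, 0) (16, 0) (16, 73) (0, 73)]
2. ⊥bis P6·P0 via (11.62,20.055): [(0, 16.8479) (0, 0) (16, 0) (16, 21.2639)]  |A|=304.8943
3. ⊥bis P6·P1 via (7.5,14.825): [(7.4375, 18.9006) (7.7275, 0) (16, 0) (16, 21.2639)]  |A|=169.2144
4. ⊥bis P6·P2 via (9.54,30.055): [(7.4375, 18.9006) (7.7275, 0) (16, 0) (16, 21.2639)]  |A|=169.2144
5. ⊥bis P6·P3 via (12.445,30.8): [(7.4375, 18.9006) (7.7275, 0) (16, 0) (16, 21.2639)]  |A|=169.2144
6. ⊥bis P6·P4 via (9.225,9.2): [(7.4375, 18.9006) (7.5693, 10.3062) (16, 4.6734) (16, 21.2639)]  |A|=106.8851
7. ⊥bis P6·P5 via (8.14,20.88): [(7.4375, 18.9006) (7.5693, 10.3062) (16, 4.6734) (16, 21.2639)]  |A|=106.8851
8. ⊥bis P6·P7 via (9.575,39.625): [(7.4375, 18.9006) (7.5693, 10.3062) (16, 4.6734) (16, 21.2639)]  |A|=106.8851
9. canonical 4-gon: [(7.4375, 18.9006) (7.5693, 10.3062) (16, 4.6734) (16, 21.2639)]
10. shoelace: 106.8851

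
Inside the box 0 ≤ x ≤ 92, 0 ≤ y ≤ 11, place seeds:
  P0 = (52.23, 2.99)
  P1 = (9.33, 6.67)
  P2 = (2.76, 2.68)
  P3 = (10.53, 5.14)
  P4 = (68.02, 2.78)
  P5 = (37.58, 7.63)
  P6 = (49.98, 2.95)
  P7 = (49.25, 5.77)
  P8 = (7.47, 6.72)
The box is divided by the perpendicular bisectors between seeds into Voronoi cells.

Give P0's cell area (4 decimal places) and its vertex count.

1. box [0,92]×[0,11]: [(0, 0) (92, 0) (92, 11) (0, 11)]
2. ⊥bis P0·P1 via (30.78,4.83): [(30.3657, 0) (92, 0) (92, 11) (31.3093, 11)]  |A|=672.7878
3. ⊥bis P0·P2 via (27.495,2.835): [(30.3657, 0) (92, 0) (92, 11) (31.3093, 11)]  |A|=672.7878
4. ⊥bis P0·P3 via (31.38,4.065): [(31.1704, 0) (92, 0) (92, 11) (31.7376, 11)]  |A|=666.0061
5. ⊥bis P0·P4 via (60.125,2.885): [(31.1704, 0) (60.0866, 0) (60.2329, 11) (31.7376, 11)]  |A|=315.7637
6. ⊥bis P0·P5 via (44.905,5.31): [(43.2232, 0) (60.0866, 0) (60.2329, 11) (46.7072, 11)]  |A|=167.1406
7. ⊥bis P0·P6 via (51.105,2.97): [(51.1578, 0) (60.0866, 0) (60.2329, 11) (50.9622, 11)]  |A|=100.0973
8. ⊥bis P0·P7 via (50.74,4.38): [(51.0736, 4.7376) (51.1578, 0) (60.0866, 0) (60.2329, 11) (56.9157, 11)]  |A|=81.4558
9. ⊥bis P0·P8 via (29.85,4.855): [(51.0736, 4.7376) (51.1578, 0) (60.0866, 0) (60.2329, 11) (56.9157, 11)]  |A|=81.4558
10. canonical 5-gon: [(51.0736, 4.7376) (51.1578, 0) (60.0866, 0) (60.2329, 11) (56.9157, 11)]
11. shoelace: 81.4558

Area of P0's cell: 81.4558 (5 vertices)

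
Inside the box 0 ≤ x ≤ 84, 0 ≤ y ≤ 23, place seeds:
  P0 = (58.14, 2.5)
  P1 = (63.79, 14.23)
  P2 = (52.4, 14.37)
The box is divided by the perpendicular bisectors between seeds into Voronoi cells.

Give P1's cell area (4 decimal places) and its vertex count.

1. box [0,84]×[0,23]: [(0, 0) (84, 0) (84, 23) (0, 23)]
2. ⊥bis P1·P0 via (60.965,8.365): [(78.3316, 0) (84, 0) (84, 23) (30.5812, 23)]  |A|=679.5026
3. ⊥bis P1·P2 via (58.095,14.3): [(58.0394, 9.7742) (78.3316, 0) (84, 0) (84, 23) (58.2019, 23)]  |A|=496.8492
4. canonical 5-gon: [(58.0394, 9.7742) (78.3316, 0) (84, 0) (84, 23) (58.2019, 23)]
5. shoelace: 496.8492

Area of P1's cell: 496.8492 (5 vertices)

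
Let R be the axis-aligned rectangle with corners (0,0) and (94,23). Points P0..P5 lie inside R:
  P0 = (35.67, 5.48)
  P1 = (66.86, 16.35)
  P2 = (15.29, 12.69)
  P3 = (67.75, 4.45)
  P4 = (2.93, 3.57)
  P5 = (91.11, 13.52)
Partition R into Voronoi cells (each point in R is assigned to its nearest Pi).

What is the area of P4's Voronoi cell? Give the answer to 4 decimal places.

1. box [0,94]×[0,23]: [(0, 0) (94, 0) (94, 23) (0, 23)]
2. ⊥bis P4·P0 via (19.3,4.525): [(0, 0) (19.564, 0) (18.2222, 23) (0, 23)]  |A|=434.5411
3. ⊥bis P4·P1 via (34.895,9.96): [(0, 0) (19.564, 0) (18.2222, 23) (0, 23)]  |A|=434.5411
4. ⊥bis P4·P2 via (9.11,8.13): [(0, 20.4764) (0, 0) (15.1088, 0)]  |A|=154.6876
5. ⊥bis P4·P3 via (35.34,4.01): [(0, 20.4764) (0, 0) (15.1088, 0)]  |A|=154.6876
6. ⊥bis P4·P5 via (47.02,8.545): [(0, 20.4764) (0, 0) (15.1088, 0)]  |A|=154.6876
7. canonical 3-gon: [(0, 20.4764) (0, 0) (15.1088, 0)]
8. shoelace: 154.6876

Area of P4's cell: 154.6876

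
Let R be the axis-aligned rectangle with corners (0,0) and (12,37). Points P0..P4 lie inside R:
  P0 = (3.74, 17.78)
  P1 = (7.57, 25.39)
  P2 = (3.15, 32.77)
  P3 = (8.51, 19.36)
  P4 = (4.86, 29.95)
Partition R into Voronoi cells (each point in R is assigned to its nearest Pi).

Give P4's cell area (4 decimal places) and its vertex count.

Area of P4's cell: 60.2712 (5 vertices)

1. box [0,12]×[0,37]: [(0, 0) (12, 0) (12, 37) (0, 37)]
2. ⊥bis P4·P0 via (4.3,23.865): [(0, 24.2607) (12, 23.1564) (12, 37) (0, 37)]  |A|=159.4974
3. ⊥bis P4·P1 via (6.215,27.67): [(0, 24.2607) (0.4142, 24.2226) (12, 31.108) (12, 37) (0, 37)]  |A|=113.4344
4. ⊥bis P4·P2 via (4.005,31.36): [(0, 28.9314) (0, 24.2607) (0.4142, 24.2226) (12, 31.108) (12, 36.208)]  |A|=60.2712
5. ⊥bis P4·P3 via (6.685,24.655): [(0, 28.9314) (0, 24.2607) (0.4142, 24.2226) (12, 31.108) (12, 36.208)]  |A|=60.2712
6. canonical 5-gon: [(0, 28.9314) (0, 24.2607) (0.4142, 24.2226) (12, 31.108) (12, 36.208)]
7. shoelace: 60.2712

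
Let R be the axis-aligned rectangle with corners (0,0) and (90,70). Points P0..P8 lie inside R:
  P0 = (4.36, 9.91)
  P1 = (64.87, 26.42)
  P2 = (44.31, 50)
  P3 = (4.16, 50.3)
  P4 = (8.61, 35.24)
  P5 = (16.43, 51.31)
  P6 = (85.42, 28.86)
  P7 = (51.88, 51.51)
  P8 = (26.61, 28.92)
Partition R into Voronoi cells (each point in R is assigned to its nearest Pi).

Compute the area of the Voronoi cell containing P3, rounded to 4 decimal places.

Area of P3's cell: 270.8347

1. box [0,90]×[0,70]: [(0, 0) (90, 0) (90, 70) (0, 70)]
2. ⊥bis P3·P0 via (4.26,30.105): [(0, 30.0839) (90, 30.5296) (90, 70) (0, 70)]  |A|=3572.394
3. ⊥bis P3·P1 via (34.515,38.36): [(0, 30.0839) (31.3206, 30.239) (46.9604, 70) (0, 70)]  |A|=1558.6961
4. ⊥bis P3·P2 via (24.235,50.15): [(0, 30.0839) (24.086, 30.2032) (24.3833, 70) (0, 70)]  |A|=965.898
5. ⊥bis P3·P4 via (6.385,42.77): [(0, 40.8833) (24.2192, 48.0397) (24.3833, 70) (0, 70)]  |A|=620.3237
6. ⊥bis P3·P5 via (10.295,50.805): [(0, 40.8833) (10.8478, 44.0887) (8.715, 70) (0, 70)]  |A|=270.8347
7. ⊥bis P3·P6 via (44.79,39.58): [(0, 40.8833) (10.8478, 44.0887) (8.715, 70) (0, 70)]  |A|=270.8347
8. ⊥bis P3·P7 via (28.02,50.905): [(0, 40.8833) (10.8478, 44.0887) (8.715, 70) (0, 70)]  |A|=270.8347
9. ⊥bis P3·P8 via (15.385,39.61): [(0, 40.8833) (10.8478, 44.0887) (8.715, 70) (0, 70)]  |A|=270.8347
10. canonical 4-gon: [(0, 40.8833) (10.8478, 44.0887) (8.715, 70) (0, 70)]
11. shoelace: 270.8347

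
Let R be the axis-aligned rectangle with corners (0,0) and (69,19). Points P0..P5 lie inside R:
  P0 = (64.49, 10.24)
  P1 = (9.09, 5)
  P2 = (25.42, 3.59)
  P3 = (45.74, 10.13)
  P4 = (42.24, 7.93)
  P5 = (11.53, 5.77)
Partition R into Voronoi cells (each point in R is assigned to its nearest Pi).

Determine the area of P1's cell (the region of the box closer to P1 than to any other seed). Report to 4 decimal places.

1. box [0,69]×[0,19]: [(0, 0) (69, 0) (69, 19) (0, 19)]
2. ⊥bis P1·P0 via (36.79,7.62): [(0, 0) (37.5107, 0) (35.7136, 19) (0, 19)]  |A|=695.6314
3. ⊥bis P1·P2 via (17.255,4.295): [(0, 0) (16.8842, 0) (18.5247, 19) (0, 19)]  |A|=336.384
4. ⊥bis P1·P3 via (27.415,7.565): [(0, 0) (16.8842, 0) (18.5247, 19) (0, 19)]  |A|=336.384
5. ⊥bis P1·P4 via (25.665,6.465): [(0, 0) (16.8842, 0) (18.5247, 19) (0, 19)]  |A|=336.384
6. ⊥bis P1·P5 via (10.31,5.385): [(0, 0) (12.0094, 0) (6.0135, 19) (0, 19)]  |A|=171.2169
7. canonical 4-gon: [(0, 0) (12.0094, 0) (6.0135, 19) (0, 19)]
8. shoelace: 171.2169

Area of P1's cell: 171.2169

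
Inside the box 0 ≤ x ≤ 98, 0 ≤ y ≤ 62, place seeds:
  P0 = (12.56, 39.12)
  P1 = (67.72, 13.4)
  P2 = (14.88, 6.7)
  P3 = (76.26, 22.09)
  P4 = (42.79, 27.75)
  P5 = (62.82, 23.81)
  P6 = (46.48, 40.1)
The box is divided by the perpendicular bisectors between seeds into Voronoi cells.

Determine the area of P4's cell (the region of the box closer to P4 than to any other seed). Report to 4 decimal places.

Area of P4's cell: 687.5705

1. box [0,98]×[0,62]: [(0, 0) (98, 0) (98, 62) (0, 62)]
2. ⊥bis P4·P0 via (27.675,33.435): [(15.0995, 0) (98, 0) (98, 62) (38.4188, 62)]  |A|=4416.9323
3. ⊥bis P4·P1 via (55.255,20.575): [(15.0995, 0) (43.4118, 0) (79.0997, 62) (38.4188, 62)]  |A|=2138.7889
4. ⊥bis P4·P2 via (28.835,17.225): [(23.9929, 23.6451) (41.8263, 0) (43.4118, 0) (79.0997, 62) (38.4188, 62)]  |A|=1822.8105
5. ⊥bis P4·P3 via (59.525,24.92): [(23.9929, 23.6451) (41.8263, 0) (43.4118, 0) (60.2609, 29.2716) (65.7955, 62) (38.4188, 62)]  |A|=1605.0976
6. ⊥bis P4·P5 via (52.805,25.78): [(23.9929, 23.6451) (41.8263, 0) (43.4118, 0) (49.9777, 11.4069) (59.9297, 62) (38.4188, 62)]  |A|=1337.8742
7. ⊥bis P4·P6 via (44.635,33.925): [(29.5541, 38.431) (23.9929, 23.6451) (41.8263, 0) (43.4118, 0) (49.9777, 11.4069) (53.8647, 31.1673)]  |A|=687.5705
8. canonical 6-gon: [(29.5541, 38.431) (23.9929, 23.6451) (41.8263, 0) (43.4118, 0) (49.9777, 11.4069) (53.8647, 31.1673)]
9. shoelace: 687.5705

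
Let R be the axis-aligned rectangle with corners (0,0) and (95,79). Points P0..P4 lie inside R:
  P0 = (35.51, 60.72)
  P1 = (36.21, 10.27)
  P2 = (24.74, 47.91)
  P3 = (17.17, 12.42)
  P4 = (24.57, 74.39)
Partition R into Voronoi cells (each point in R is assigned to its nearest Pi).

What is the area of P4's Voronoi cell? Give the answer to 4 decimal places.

1. box [0,95]×[0,79]: [(0, 0) (95, 0) (95, 79) (0, 79)]
2. ⊥bis P4·P0 via (30.04,67.555): [(0, 43.5142) (44.341, 79) (0, 79)]  |A|=786.738
3. ⊥bis P4·P1 via (30.39,42.33): [(0, 43.5142) (44.341, 79) (0, 79)]  |A|=786.738
4. ⊥bis P4·P2 via (24.655,61.15): [(0, 60.9917) (22.0155, 61.1331) (44.341, 79) (0, 79)]  |A|=594.35
5. ⊥bis P4·P3 via (20.87,43.405): [(0, 60.9917) (22.0155, 61.1331) (44.341, 79) (0, 79)]  |A|=594.35
6. canonical 4-gon: [(0, 60.9917) (22.0155, 61.1331) (44.341, 79) (0, 79)]
7. shoelace: 594.35

Area of P4's cell: 594.3500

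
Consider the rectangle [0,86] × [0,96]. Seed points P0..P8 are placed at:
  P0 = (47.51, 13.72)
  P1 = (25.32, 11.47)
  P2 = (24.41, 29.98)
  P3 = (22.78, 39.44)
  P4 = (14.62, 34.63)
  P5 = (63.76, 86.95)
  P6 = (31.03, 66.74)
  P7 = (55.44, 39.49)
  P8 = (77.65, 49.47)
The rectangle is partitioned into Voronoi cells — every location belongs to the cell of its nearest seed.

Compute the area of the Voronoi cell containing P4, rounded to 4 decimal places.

1. box [0,86]×[0,96]: [(0, 0) (86, 0) (86, 96) (0, 96)]
2. ⊥bis P4·P0 via (31.065,24.175): [(0, 0) (15.6956, 0) (76.7281, 96) (0, 96)]  |A|=4436.3401
3. ⊥bis P4·P1 via (19.97,23.05): [(0, 13.8238) (34.6664, 29.8398) (76.7281, 96) (0, 96)]  |A|=3962.5524
4. ⊥bis P4·P2 via (19.515,32.305): [(0, 13.8238) (13.7554, 20.1788) (49.7685, 96) (0, 96)]  |A|=2451.9354
5. ⊥bis P4·P3 via (18.7,37.035): [(0, 68.7589) (0, 13.8238) (13.7554, 20.1788) (20.3955, 34.1587)]  |A|=635.2639
6. ⊥bis P4·P5 via (39.19,60.79): [(0, 68.7589) (0, 13.8238) (13.7554, 20.1788) (20.3955, 34.1587)]  |A|=635.2639
7. ⊥bis P4·P6 via (22.825,50.685): [(5.4066, 59.5868) (0, 62.3498) (0, 13.8238) (13.7554, 20.1788) (20.3955, 34.1587)]  |A|=617.9382
8. ⊥bis P4·P7 via (35.03,37.06): [(5.4066, 59.5868) (0, 62.3498) (0, 13.8238) (13.7554, 20.1788) (20.3955, 34.1587)]  |A|=617.9382
9. ⊥bis P4·P8 via (46.135,42.05): [(5.4066, 59.5868) (0, 62.3498) (0, 13.8238) (13.7554, 20.1788) (20.3955, 34.1587)]  |A|=617.9382
10. canonical 5-gon: [(5.4066, 59.5868) (0, 62.3498) (0, 13.8238) (13.7554, 20.1788) (20.3955, 34.1587)]
11. shoelace: 617.9382

Area of P4's cell: 617.9382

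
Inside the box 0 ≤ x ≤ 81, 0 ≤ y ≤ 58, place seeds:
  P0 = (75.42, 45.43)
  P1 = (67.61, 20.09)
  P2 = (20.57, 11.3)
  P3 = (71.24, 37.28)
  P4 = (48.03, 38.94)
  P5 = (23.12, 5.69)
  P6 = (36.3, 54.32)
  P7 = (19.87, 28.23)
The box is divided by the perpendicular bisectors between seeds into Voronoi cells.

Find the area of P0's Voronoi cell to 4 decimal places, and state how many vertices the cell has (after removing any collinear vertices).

1. box [0,81]×[0,58]: [(0, 0) (81, 0) (81, 58) (0, 58)]
2. ⊥bis P0·P1 via (71.515,32.76): [(0, 54.8015) (81, 29.8366) (81, 58) (0, 58)]  |A|=1270.1543
3. ⊥bis P0·P2 via (47.995,28.365): [(39.0303, 42.772) (81, 29.8366) (81, 58) (29.5548, 58)]  |A|=982.7056
4. ⊥bis P0·P3 via (73.33,41.355): [(81, 37.4212) (81, 58) (40.8762, 58)]  |A|=412.8498
5. ⊥bis P0·P4 via (61.725,42.185): [(60.3435, 48.0156) (81, 37.4212) (81, 58) (57.9777, 58)]  |A|=327.4759
6. ⊥bis P0·P5 via (49.27,25.56): [(60.3435, 48.0156) (81, 37.4212) (81, 58) (57.9777, 58)]  |A|=327.4759
7. ⊥bis P0·P6 via (55.86,49.875): [(60.3435, 48.0156) (81, 37.4212) (81, 58) (57.9777, 58)]  |A|=327.4759
8. ⊥bis P0·P7 via (47.645,36.83): [(60.3435, 48.0156) (81, 37.4212) (81, 58) (57.9777, 58)]  |A|=327.4759
9. canonical 4-gon: [(60.3435, 48.0156) (81, 37.4212) (81, 58) (57.9777, 58)]
10. shoelace: 327.4759

Area of P0's cell: 327.4759 (4 vertices)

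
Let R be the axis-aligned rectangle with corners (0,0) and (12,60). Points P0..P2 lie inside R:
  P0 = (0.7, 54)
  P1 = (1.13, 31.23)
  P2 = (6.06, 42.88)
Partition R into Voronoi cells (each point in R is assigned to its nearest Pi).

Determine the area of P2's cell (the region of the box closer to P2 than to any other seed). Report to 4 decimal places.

1. box [0,12]×[0,60]: [(0, 0) (12, 0) (12, 60) (0, 60)]
2. ⊥bis P2·P0 via (3.38,48.44): [(0, 46.8108) (0, 0) (12, 0) (12, 52.595)]  |A|=596.4345
3. ⊥bis P2·P1 via (3.595,37.055): [(0, 46.8108) (0, 38.5763) (12, 33.4982) (12, 52.595)]  |A|=163.9874
4. canonical 4-gon: [(0, 46.8108) (0, 38.5763) (12, 33.4982) (12, 52.595)]
5. shoelace: 163.9874

Area of P2's cell: 163.9874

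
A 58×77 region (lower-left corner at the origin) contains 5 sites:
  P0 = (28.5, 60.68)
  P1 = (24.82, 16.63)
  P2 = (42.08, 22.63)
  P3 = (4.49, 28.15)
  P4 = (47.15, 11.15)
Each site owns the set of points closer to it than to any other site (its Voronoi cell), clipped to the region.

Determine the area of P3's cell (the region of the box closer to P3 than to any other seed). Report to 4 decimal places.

1. box [0,58]×[0,77]: [(0, 0) (58, 0) (58, 77) (0, 77)]
2. ⊥bis P3·P0 via (16.495,44.415): [(0, 56.5898) (0, 0) (58, 0) (58, 13.7807)]  |A|=2040.7422
3. ⊥bis P3·P1 via (14.655,22.39): [(23.9976, 38.8774) (0, 56.5898) (0, 0) (1.9677, 0)]  |A|=717.2588
4. ⊥bis P3·P2 via (23.285,25.39): [(23.9976, 38.8774) (0, 56.5898) (0, 0) (1.9677, 0)]  |A|=717.2588
5. ⊥bis P3·P4 via (25.82,19.65): [(23.9976, 38.8774) (0, 56.5898) (0, 0) (1.9677, 0)]  |A|=717.2588
6. canonical 4-gon: [(23.9976, 38.8774) (0, 56.5898) (0, 0) (1.9677, 0)]
7. shoelace: 717.2588

Area of P3's cell: 717.2588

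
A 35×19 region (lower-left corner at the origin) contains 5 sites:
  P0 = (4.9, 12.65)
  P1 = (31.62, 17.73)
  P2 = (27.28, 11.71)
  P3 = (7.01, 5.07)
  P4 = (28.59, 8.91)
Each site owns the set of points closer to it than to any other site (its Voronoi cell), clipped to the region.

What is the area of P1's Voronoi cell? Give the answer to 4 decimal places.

Area of P1's cell: 46.4416

1. box [0,35]×[0,19]: [(0, 0) (35, 0) (35, 19) (0, 19)]
2. ⊥bis P1·P0 via (18.26,15.19): [(21.1479, 0) (35, 0) (35, 19) (17.5356, 19)]  |A|=297.5062
3. ⊥bis P1·P2 via (29.45,14.72): [(35, 10.7188) (35, 19) (23.5132, 19)]  |A|=47.5619
4. ⊥bis P1·P3 via (19.315,11.4): [(35, 10.7188) (35, 19) (23.5132, 19)]  |A|=47.5619
5. ⊥bis P1·P4 via (30.105,13.32): [(32.5634, 12.4754) (35, 11.6384) (35, 19) (23.5132, 19)]  |A|=46.4416
6. canonical 4-gon: [(32.5634, 12.4754) (35, 11.6384) (35, 19) (23.5132, 19)]
7. shoelace: 46.4416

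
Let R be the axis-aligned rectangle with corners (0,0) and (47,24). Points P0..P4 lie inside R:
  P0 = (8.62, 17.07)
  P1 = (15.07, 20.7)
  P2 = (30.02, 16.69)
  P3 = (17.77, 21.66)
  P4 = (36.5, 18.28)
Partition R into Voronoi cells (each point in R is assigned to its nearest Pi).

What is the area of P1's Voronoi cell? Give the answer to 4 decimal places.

Area of P1's cell: 76.8009

1. box [0,47]×[0,24]: [(0, 0) (47, 0) (47, 24) (0, 24)]
2. ⊥bis P1·P0 via (11.845,18.885): [(22.4733, 0) (47, 0) (47, 24) (8.9663, 24)]  |A|=750.7245
3. ⊥bis P1·P2 via (22.545,18.695): [(19.1259, 5.9479) (23.9679, 24) (8.9663, 24)]  |A|=135.4054
4. ⊥bis P1·P3 via (16.42,21.18): [(19.1259, 5.9479) (20.2912, 10.2923) (15.4173, 24) (8.9663, 24)]  |A|=76.8009
5. ⊥bis P1·P4 via (25.785,19.49): [(19.1259, 5.9479) (20.2912, 10.2923) (15.4173, 24) (8.9663, 24)]  |A|=76.8009
6. canonical 4-gon: [(19.1259, 5.9479) (20.2912, 10.2923) (15.4173, 24) (8.9663, 24)]
7. shoelace: 76.8009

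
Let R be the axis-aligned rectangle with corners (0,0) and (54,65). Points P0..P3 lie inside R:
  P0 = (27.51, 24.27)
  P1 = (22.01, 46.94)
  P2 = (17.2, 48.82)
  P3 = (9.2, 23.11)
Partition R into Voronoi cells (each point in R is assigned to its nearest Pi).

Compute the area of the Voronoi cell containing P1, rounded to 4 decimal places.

1. box [0,54]×[0,65]: [(0, 0) (54, 0) (54, 65) (0, 65)]
2. ⊥bis P1·P0 via (24.76,35.605): [(0, 29.5979) (54, 42.699) (54, 65) (0, 65)]  |A|=1557.9837
3. ⊥bis P1·P2 via (19.605,47.88): [(13.7647, 32.9374) (54, 42.699) (54, 65) (26.2964, 65)]  |A|=892.7699
4. ⊥bis P1·P3 via (15.605,35.025): [(14.7585, 35.4801) (17.7085, 33.8942) (54, 42.699) (54, 65) (26.2964, 65)]  |A|=888.2314
5. canonical 5-gon: [(14.7585, 35.4801) (17.7085, 33.8942) (54, 42.699) (54, 65) (26.2964, 65)]
6. shoelace: 888.2314

Area of P1's cell: 888.2314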